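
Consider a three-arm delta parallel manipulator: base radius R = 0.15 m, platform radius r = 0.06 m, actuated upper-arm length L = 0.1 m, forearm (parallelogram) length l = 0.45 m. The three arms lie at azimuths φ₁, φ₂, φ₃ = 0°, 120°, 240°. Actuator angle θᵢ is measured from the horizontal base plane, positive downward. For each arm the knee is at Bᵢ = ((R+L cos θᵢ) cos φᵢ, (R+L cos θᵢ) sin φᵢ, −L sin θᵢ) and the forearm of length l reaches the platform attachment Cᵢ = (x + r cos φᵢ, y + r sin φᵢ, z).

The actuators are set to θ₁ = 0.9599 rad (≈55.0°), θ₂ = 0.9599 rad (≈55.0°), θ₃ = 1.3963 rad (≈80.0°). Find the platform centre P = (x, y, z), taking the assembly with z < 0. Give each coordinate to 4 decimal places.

(0.0334, 0.0579, -0.5134)

φ1=0.0°: virtual centre (0.1474, 0.0000, -0.0819), radius l
S2 = (0.1474·cos120.0°, 0.1474·sin120.0°, -0.0819) = (-0.0737, 0.1276, -0.0819)
arm 3 at φ=240.0°: (R−r)+L cos θ3 = 0.1074;  S3 = (-0.0537, -0.0930, -0.0985)
eliminate P² terms by subtracting sphere 1 from 2 and 3
plane₁₂: -0.4421x+0.2552y+0.0000z = 0.0000
det = 0.1848;  x = 0.0099+-0.0458z,  y = 0.0172+-0.0793z
sphere 1 gives Az²+Bz+C=0 with A=1.0084, B=0.1737, C=-0.1766;  B²−4AC=0.7425;  roots -0.5134, 0.3412;  negative root z = -0.5134
x = 0.0334, y = 0.0579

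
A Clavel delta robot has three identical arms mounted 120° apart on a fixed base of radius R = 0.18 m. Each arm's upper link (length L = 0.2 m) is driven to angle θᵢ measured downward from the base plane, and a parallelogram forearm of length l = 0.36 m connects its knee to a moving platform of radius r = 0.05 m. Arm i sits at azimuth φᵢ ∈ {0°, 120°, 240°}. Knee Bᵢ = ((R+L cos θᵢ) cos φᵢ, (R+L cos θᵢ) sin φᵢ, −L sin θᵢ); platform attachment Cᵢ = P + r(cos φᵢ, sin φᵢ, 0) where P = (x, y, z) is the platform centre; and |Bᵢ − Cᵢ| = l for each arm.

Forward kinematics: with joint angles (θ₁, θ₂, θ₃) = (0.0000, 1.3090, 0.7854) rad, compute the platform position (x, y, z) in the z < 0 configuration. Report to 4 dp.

centre 1 = (0.3300·cos0.0°, 0.3300·sin0.0°, 0.0000) = (0.3300, 0.0000, 0.0000)
centre 2 = (0.1818·cos120.0°, 0.1818·sin120.0°, -0.1932) = (-0.0909, 0.1574, -0.1932)
centre 3 = (0.2714·cos240.0°, 0.2714·sin240.0°, -0.1414) = (-0.1357, -0.2351, -0.1414)
eliminate P² terms by subtracting sphere 1 from 2 and 3
[-0.8418 0.3148 -0.3864]·P = -0.0385;  [-0.9314 -0.4701 -0.2828]·P = -0.0152
det = 0.6890;  x = 0.0333+-0.3929z,  y = -0.0335+0.1768z
sphere 1 gives Az²+Bz+C=0 with A=1.1856, B=0.2213, C=-0.0404;  B²−4AC=0.2407;  roots -0.3002, 0.1136;  negative root z = -0.3002
x = 0.1512, y = -0.0866

(0.1512, -0.0866, -0.3002)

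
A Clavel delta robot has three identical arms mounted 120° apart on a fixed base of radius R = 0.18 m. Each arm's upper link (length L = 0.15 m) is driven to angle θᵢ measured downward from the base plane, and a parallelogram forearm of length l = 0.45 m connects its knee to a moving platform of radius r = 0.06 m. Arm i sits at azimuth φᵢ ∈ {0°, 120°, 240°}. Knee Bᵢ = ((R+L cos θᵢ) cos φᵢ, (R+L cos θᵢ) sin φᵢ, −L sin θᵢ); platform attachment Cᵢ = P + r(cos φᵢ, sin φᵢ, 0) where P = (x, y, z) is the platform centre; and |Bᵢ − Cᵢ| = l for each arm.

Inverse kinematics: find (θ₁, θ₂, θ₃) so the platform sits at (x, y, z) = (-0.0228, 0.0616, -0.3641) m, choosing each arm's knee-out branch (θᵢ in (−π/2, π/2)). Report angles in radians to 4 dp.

arm 1 (φ=0.0°): x'=-0.0228, y'=0.0616
  A cos θ + B sin θ = C:  0.1428·cos θ + -0.3641·sin θ = 0.0775
  γ=atan2(-0.3641,0.1428)=-1.1970;  ψ=arccos(0.1981)=1.3714;  θ1=γ+ψ≈0.1743
rotate P by −φ2: (0.0647, -0.0111, -0.3641)
  A cos θ + B sin θ = C:  0.0553·cos θ + -0.3641·sin θ = 0.1475
  √(A²+B²)=0.3683;  θ2 = -1.4202+1.1586 ≈ -0.2615
arm 3 (φ=240.0°): x'=-0.0419, y'=-0.0505
  e−x'=0.1619;  (l²−L²−(e−x')²−y'²−z²)/2L = 0.0622
  θ3 = atan2(B,A) + arccos(C/0.3985) = 0.2619

θ₁ = 0.1743, θ₂ = -0.2615, θ₃ = 0.2619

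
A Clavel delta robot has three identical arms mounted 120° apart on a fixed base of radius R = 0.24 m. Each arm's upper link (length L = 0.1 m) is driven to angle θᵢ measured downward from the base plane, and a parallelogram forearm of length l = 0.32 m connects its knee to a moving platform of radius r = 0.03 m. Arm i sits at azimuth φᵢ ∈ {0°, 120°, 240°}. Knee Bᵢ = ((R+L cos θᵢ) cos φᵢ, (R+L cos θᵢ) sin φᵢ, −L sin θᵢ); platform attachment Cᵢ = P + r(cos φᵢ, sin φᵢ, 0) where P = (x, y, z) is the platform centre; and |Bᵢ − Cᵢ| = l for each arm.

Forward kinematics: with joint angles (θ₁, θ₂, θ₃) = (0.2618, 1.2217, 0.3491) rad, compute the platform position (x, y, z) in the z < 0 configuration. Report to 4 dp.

arm 1 at φ=0.0°: e+L cos θ1 = 0.3066;  O1 = (0.3066, 0.0000, -0.0259)
O2 = (0.2442·cos120.0°, 0.2442·sin120.0°, -0.0940) = (-0.1221, 0.2115, -0.0940)
arm 3 at φ=240.0°: e+L cos θ3 = 0.3040;  O3 = (-0.1520, -0.2632, -0.0342)
eliminate P² terms by subtracting sphere 1 from 2 and 3
[-0.8574 0.4230 -0.1362]·P = -0.0262;  [-0.9172 -0.5265 -0.0166]·P = -0.0011
det = 0.8393;  x = 0.0170+-0.0938z,  y = -0.0275+0.1318z
sphere 1 gives Az²+Bz+C=0 with A=1.0262, B=0.0988, C=-0.0171;  B²−4AC=0.0800;  roots -0.1860, 0.0896;  negative root z = -0.1860
x = 0.0344, y = -0.0520

(0.0344, -0.0520, -0.1860)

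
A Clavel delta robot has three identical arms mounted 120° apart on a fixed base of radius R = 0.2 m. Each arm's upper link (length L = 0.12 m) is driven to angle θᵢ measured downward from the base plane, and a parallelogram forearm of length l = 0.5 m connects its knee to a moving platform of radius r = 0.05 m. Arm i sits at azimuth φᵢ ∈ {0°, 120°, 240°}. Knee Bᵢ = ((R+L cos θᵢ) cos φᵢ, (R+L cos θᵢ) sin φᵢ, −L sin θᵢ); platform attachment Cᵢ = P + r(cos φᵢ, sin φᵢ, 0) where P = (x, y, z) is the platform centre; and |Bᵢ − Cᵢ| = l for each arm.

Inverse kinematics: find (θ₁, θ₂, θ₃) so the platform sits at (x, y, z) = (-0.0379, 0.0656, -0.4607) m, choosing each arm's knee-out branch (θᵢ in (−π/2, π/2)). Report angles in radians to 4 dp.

φ1=0.0° → target in arm frame (-0.0379, 0.0656)
  A=0.1879, B=-0.4607, C=(l²−L²−A²−y'²−z²)/(2L)=-0.0677
  γ=atan2(-0.4607,0.1879)=-1.1835;  ψ=arccos(-0.1361)=1.7073;  θ1=γ+ψ≈0.5238
rotate P by −φ2: (0.0758, 0.0000, -0.4607)
  A cos θ + B sin θ = C:  0.0742·cos θ + -0.4607·sin θ = 0.0744
  √(A²+B²)=0.4666;  θ2 = -1.4110+1.4108 ≈ -0.0002
arm 3 (φ=240.0°): x'=-0.0379, y'=-0.0656
  A=0.1879, B=-0.4607, C=(l²−L²−A²−y'²−z²)/(2L)=-0.0677
  γ=atan2(-0.4607,0.1879)=-1.1836;  ψ=arccos(-0.1360)=1.7072;  θ3=γ+ψ≈0.5236

θ₁ = 0.5238, θ₂ = -0.0002, θ₃ = 0.5236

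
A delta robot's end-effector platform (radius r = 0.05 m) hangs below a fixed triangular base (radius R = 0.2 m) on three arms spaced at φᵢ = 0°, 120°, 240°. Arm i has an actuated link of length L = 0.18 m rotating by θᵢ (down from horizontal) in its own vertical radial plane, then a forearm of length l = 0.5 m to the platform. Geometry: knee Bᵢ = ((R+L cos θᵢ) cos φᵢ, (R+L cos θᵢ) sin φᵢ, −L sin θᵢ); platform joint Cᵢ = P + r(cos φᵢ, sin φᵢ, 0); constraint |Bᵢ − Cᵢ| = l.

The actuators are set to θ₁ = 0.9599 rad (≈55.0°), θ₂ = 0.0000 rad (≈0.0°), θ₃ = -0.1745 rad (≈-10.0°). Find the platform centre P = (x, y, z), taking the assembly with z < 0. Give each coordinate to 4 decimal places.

S1 = (0.2532·cos0.0°, 0.2532·sin0.0°, -0.1474) = (0.2532, 0.0000, -0.1474)
S2 = (0.3300·cos120.0°, 0.3300·sin120.0°, 0.0000) = (-0.1650, 0.2858, 0.0000)
arm 3 at φ=240.0°: ρ3 = 0.3273;  S3 = (-0.1636, -0.2834, 0.0313)
subtract pairs → two planes through P
[-0.8365 0.5716 0.2949]·P = 0.0230;  [-0.8338 -0.5668 0.3574]·P = 0.0222
det = 0.9507;  x = -0.0271+0.3907z,  y = 0.0007+0.0558z
quadratic in z: (1.1558)z²+(0.0759)z+(-0.1497)=0, √Δ=0.8353 → z ∈ {-0.3942, 0.3285}; z = -0.3942 (taking z<0)
x = -0.1811, y = -0.0214

(-0.1811, -0.0214, -0.3942)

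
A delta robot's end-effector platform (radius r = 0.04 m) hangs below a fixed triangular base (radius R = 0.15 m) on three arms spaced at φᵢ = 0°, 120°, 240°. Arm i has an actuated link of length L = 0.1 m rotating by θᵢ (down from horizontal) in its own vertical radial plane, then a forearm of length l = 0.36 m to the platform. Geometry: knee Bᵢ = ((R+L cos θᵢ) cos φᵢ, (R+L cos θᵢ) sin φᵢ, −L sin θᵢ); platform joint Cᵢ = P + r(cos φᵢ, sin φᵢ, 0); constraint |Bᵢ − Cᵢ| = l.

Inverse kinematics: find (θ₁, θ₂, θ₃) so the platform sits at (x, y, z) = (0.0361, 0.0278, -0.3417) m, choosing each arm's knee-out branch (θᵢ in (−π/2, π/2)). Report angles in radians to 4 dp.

θ₁ = 0.2615, θ₂ = 0.4360, θ₃ = 0.6979

arm 1 (φ=0.0°): x'=0.0361, y'=0.0278
  e−x'=0.0739;  (l²−L²−(e−x')²−y'²−z²)/2L = -0.0170
  θ1 = atan2(B,A) + arccos(C/0.3496) = 0.2615
arm 2 (φ=120.0°): x'=0.0060, y'=-0.0452
  A cos θ + B sin θ = C:  0.1040·cos θ + -0.3417·sin θ = -0.0500
  θ2 = atan2(B,A) + arccos(C/0.3572) = 0.4360
rotate P by −φ3: (-0.0421, 0.0174, -0.3417)
  e−x'=0.1521;  (l²−L²−(e−x')²−y'²−z²)/2L = -0.1030
  γ=atan2(-0.3417,0.1521)=-1.1519;  ψ=arccos(-0.2754)=1.8498;  θ3=γ+ψ≈0.6979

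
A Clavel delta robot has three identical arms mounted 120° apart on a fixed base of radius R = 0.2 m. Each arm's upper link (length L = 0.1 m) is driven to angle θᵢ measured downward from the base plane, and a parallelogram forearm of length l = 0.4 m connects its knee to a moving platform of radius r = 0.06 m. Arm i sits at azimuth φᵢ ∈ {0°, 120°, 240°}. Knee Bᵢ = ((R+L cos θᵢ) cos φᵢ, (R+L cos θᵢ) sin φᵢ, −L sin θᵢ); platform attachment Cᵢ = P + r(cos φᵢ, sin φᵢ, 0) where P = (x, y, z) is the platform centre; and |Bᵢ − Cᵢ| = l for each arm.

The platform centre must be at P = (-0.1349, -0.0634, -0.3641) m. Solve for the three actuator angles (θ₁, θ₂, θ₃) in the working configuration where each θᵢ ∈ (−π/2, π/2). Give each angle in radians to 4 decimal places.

θ₁ = 1.3961, θ₂ = 0.6107, θ₃ = -0.0874

arm 1 (φ=0.0°): x'=-0.1349, y'=-0.0634
  A cos θ + B sin θ = C:  0.2749·cos θ + -0.3641·sin θ = -0.3108
  γ=atan2(-0.3641,0.2749)=-0.9241;  ψ=arccos(-0.6812)=2.3202;  θ1=γ+ψ≈1.3961
φ2=120.0° → target in arm frame (0.0125, 0.1485)
  A cos θ + B sin θ = C:  0.1275·cos θ + -0.3641·sin θ = -0.1044
  θ2 = atan2(B,A) + arccos(C/0.3858) = 0.6107
arm 3 (φ=240.0°): x'=0.1224, y'=-0.0851
  A=0.0176, B=-0.3641, C=(l²−L²−A²−y'²−z²)/(2L)=0.0494
  γ=atan2(-0.3641,0.0176)=-1.5224;  ψ=arccos(0.1354)=1.4350;  θ3=γ+ψ≈-0.0874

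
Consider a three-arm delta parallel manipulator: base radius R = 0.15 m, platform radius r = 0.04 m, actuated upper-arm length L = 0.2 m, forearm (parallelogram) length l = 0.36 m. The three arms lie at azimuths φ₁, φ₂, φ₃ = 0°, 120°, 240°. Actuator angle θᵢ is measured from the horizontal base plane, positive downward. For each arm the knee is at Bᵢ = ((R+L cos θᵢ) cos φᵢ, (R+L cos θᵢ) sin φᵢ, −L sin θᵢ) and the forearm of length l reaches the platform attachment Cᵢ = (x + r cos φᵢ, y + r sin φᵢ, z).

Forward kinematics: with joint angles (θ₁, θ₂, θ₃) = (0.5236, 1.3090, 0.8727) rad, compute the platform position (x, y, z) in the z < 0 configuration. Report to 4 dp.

(0.1081, -0.0828, -0.4034)

centre 1 = (0.2832·cos0.0°, 0.2832·sin0.0°, -0.1000) = (0.2832, 0.0000, -0.1000)
centre 2 = (0.1618·cos120.0°, 0.1618·sin120.0°, -0.1932) = (-0.0809, 0.1401, -0.1932)
centre 3 = (0.2386·cos240.0°, 0.2386·sin240.0°, -0.1532) = (-0.1193, -0.2066, -0.1532)
subtract pairs → two planes through P
linear system: -0.7282x+0.2802y = -0.0267−-0.1864z; -0.8050x+-0.4132y = -0.0098−-0.1064z
Cramer: x(z) = 0.0262-0.2029z;  y(z) = -0.0273+0.1378z
sphere 1 gives Az²+Bz+C=0 with A=1.0602, B=0.2968, C=-0.0528;  B²−4AC=0.3120;  roots -0.4034, 0.1235;  negative root z = -0.4034
x = 0.1081, y = -0.0828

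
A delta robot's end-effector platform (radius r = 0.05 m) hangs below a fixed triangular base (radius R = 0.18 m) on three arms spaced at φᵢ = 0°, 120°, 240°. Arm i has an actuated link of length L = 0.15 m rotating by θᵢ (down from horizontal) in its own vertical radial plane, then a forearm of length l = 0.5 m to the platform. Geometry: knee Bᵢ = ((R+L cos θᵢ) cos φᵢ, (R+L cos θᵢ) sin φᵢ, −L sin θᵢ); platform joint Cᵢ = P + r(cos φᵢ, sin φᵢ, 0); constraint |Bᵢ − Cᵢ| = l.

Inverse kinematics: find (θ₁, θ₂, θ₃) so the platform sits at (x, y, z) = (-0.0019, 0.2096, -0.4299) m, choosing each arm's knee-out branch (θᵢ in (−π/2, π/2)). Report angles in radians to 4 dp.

θ₁ = 0.4363, θ₂ = -0.3489, θ₃ = 1.0471

φ1=0.0° → target in arm frame (-0.0019, 0.2096)
  e−x'=0.1319;  (l²−L²−(e−x')²−y'²−z²)/2L = -0.0621
  γ=atan2(-0.4299,0.1319)=-1.2731;  ψ=arccos(-0.1382)=1.7094;  θ1=γ+ψ≈0.4363
arm 2 (φ=120.0°): x'=0.1825, y'=-0.1032
  A cos θ + B sin θ = C:  -0.0525·cos θ + -0.4299·sin θ = 0.0976
  θ2 = atan2(B,A) + arccos(C/0.4331) = -0.3489
φ3=240.0° → target in arm frame (-0.1806, -0.1064)
  A cos θ + B sin θ = C:  0.3106·cos θ + -0.4299·sin θ = -0.2170
  θ3 = atan2(B,A) + arccos(C/0.5303) = 1.0471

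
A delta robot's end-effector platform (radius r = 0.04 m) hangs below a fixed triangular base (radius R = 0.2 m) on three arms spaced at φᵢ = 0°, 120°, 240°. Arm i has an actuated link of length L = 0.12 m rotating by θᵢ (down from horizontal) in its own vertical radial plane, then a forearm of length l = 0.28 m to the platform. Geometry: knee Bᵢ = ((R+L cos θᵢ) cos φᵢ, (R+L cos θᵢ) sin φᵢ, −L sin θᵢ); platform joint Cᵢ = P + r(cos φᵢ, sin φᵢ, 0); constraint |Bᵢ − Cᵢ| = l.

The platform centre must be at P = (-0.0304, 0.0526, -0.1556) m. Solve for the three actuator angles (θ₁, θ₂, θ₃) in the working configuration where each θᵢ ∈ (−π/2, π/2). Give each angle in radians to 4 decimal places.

arm 1 (φ=0.0°): x'=-0.0304, y'=0.0526
  A cos θ + B sin θ = C:  0.1904·cos θ + -0.1556·sin θ = 0.0032
  γ=atan2(-0.1556,0.1904)=-0.6852;  ψ=arccos(0.0130)=1.5578;  θ1=γ+ψ≈0.8726
rotate P by −φ2: (0.0608, 0.0000, -0.1556)
  A cos θ + B sin θ = C:  0.0992·cos θ + -0.1556·sin θ = 0.1247
  √(A²+B²)=0.1846;  θ2 = -1.0030+0.8286 ≈ -0.1744
rotate P by −φ3: (-0.0304, -0.0526, -0.1556)
  A=0.1904, B=-0.1556, C=(l²−L²−A²−y'²−z²)/(2L)=0.0033
  γ=atan2(-0.1556,0.1904)=-0.6853;  ψ=arccos(0.0133)=1.5575;  θ3=γ+ψ≈0.8722

θ₁ = 0.8726, θ₂ = -0.1744, θ₃ = 0.8722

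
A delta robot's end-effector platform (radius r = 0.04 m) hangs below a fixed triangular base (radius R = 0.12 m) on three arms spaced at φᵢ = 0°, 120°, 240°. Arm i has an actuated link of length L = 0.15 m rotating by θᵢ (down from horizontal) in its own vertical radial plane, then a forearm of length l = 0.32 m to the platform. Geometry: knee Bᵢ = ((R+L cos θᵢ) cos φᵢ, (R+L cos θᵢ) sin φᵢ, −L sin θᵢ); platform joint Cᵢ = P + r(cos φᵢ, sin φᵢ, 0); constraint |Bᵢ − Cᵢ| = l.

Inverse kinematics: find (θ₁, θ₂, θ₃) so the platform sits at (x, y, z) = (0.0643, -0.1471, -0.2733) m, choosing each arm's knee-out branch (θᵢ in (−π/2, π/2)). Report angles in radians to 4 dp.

θ₁ = 0.2619, θ₂ = 1.2220, θ₃ = 0.0876

rotate P by −φ1: (0.0643, -0.1471, -0.2733)
  A=0.0157, B=-0.2733, C=(l²−L²−A²−y'²−z²)/(2L)=-0.0556
  γ=atan2(-0.2733,0.0157)=-1.5134;  ψ=arccos(-0.2031)=1.7753;  θ1=γ+ψ≈0.2619
rotate P by −φ2: (-0.1595, 0.0179, -0.2733)
  e−x'=0.2395;  (l²−L²−(e−x')²−y'²−z²)/2L = -0.1750
  θ2 = atan2(B,A) + arccos(C/0.3634) = 1.2220
arm 3 (φ=240.0°): x'=0.0952, y'=0.1292
  A cos θ + B sin θ = C:  -0.0152·cos θ + -0.2733·sin θ = -0.0391
  √(A²+B²)=0.2737;  θ3 = -1.6265+1.7141 ≈ 0.0876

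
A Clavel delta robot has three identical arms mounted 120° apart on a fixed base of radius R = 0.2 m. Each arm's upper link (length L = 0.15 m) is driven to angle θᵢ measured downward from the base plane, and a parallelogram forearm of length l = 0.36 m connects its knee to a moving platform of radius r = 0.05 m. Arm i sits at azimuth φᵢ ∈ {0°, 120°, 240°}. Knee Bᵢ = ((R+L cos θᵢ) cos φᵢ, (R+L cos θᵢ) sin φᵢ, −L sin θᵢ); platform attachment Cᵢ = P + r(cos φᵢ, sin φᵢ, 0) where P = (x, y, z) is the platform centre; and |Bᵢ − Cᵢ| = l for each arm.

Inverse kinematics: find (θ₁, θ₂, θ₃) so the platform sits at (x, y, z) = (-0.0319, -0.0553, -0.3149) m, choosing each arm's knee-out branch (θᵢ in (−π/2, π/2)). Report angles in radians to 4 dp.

φ1=0.0° → target in arm frame (-0.0319, -0.0553)
  e−x'=0.1819;  (l²−L²−(e−x')²−y'²−z²)/2L = -0.0940
  √(A²+B²)=0.3637;  θ1 = -1.0470+1.8323 ≈ 0.7853
arm 2 (φ=120.0°): x'=-0.0319, y'=0.0553
  A=0.1819, B=-0.3149, C=(l²−L²−A²−y'²−z²)/(2L)=-0.0941
  √(A²+B²)=0.3637;  θ2 = -1.0469+1.8324 ≈ 0.7855
rotate P by −φ3: (0.0638, 0.0000, -0.3149)
  A=0.0862, B=-0.3149, C=(l²−L²−A²−y'²−z²)/(2L)=0.0017
  γ=atan2(-0.3149,0.0862)=-1.3037;  ψ=arccos(0.0053)=1.5655;  θ3=γ+ψ≈0.2618

θ₁ = 0.7853, θ₂ = 0.7855, θ₃ = 0.2618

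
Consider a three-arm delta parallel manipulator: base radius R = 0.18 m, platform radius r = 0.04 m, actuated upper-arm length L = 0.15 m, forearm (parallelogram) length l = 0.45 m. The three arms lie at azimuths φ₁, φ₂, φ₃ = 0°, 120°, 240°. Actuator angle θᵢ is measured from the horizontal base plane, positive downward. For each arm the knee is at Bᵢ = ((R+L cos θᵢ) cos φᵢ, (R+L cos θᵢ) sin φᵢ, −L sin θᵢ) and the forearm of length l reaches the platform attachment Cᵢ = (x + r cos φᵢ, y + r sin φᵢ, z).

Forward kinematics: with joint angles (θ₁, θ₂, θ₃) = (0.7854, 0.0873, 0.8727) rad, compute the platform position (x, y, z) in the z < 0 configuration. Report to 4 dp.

(-0.0474, 0.1095, -0.4291)

φ1=0.0°: virtual centre (0.2461, 0.0000, -0.1061), radius l
arm 2 at φ=120.0°: (R−r)+L cos θ2 = 0.2894;  centre 2 = (-0.1447, 0.2507, -0.0131)
centre 3 = (0.2364·cos240.0°, 0.2364·sin240.0°, -0.1149) = (-0.1182, -0.2047, -0.1149)
|centre ₂|²−|centre ₁|² = 0.0121;  |centre ₃|²−|centre ₁|² = -0.0027
linear system: -0.7816x+0.5013y = 0.0121−0.1860z; -0.7285x+-0.4095y = -0.0027−-0.0177z
det = 0.6853;  x = -0.0053+0.0982z,  y = 0.0160+-0.2179z
sphere 1 gives Az²+Bz+C=0 with A=1.0571, B=0.1558, C=-0.1278;  B²−4AC=0.5648;  roots -0.4291, 0.2818;  negative root z = -0.4291
x = -0.0474, y = 0.1095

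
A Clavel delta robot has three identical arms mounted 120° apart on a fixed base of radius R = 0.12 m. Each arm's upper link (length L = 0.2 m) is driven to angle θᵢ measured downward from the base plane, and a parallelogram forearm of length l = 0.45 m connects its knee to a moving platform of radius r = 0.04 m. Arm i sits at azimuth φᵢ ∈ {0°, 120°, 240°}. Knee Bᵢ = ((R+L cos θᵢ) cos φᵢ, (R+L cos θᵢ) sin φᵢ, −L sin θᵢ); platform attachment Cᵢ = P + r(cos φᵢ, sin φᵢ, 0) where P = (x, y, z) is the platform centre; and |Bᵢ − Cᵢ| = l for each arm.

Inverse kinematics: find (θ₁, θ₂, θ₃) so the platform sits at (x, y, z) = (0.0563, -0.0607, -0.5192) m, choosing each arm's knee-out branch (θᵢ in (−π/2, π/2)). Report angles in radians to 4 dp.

θ₁ = 0.6106, θ₂ = 0.9599, θ₃ = 0.6979

arm 1 (φ=0.0°): x'=0.0563, y'=-0.0607
  e−x'=0.0237;  (l²−L²−(e−x')²−y'²−z²)/2L = -0.2783
  γ=atan2(-0.5192,0.0237)=-1.5252;  ψ=arccos(-0.5354)=2.1358;  θ1=γ+ψ≈0.6106
arm 2 (φ=120.0°): x'=-0.0807, y'=-0.0184
  e−x'=0.1607;  (l²−L²−(e−x')²−y'²−z²)/2L = -0.3331
  θ2 = atan2(B,A) + arccos(C/0.5435) = 0.9599
rotate P by −φ3: (0.0244, 0.0791, -0.5192)
  A=0.0556, B=-0.5192, C=(l²−L²−A²−y'²−z²)/(2L)=-0.2910
  √(A²+B²)=0.5222;  θ3 = -1.4641+2.1620 ≈ 0.6979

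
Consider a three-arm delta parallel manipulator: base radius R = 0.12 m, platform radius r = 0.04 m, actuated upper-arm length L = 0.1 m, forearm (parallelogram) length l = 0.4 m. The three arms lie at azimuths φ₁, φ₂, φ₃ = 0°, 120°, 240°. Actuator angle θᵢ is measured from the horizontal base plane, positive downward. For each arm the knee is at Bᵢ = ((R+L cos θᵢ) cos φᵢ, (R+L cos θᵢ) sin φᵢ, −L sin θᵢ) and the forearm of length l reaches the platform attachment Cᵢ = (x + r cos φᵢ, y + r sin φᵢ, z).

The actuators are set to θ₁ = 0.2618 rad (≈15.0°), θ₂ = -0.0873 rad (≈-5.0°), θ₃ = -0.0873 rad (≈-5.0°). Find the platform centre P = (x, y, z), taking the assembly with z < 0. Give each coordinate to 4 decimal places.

arm 1 at φ=0.0°: (R−r)+L cos θ1 = 0.1766;  S1 = (0.1766, 0.0000, -0.0259)
S2 = (0.1796·cos120.0°, 0.1796·sin120.0°, 0.0087) = (-0.0898, 0.1556, 0.0087)
φ3=240.0°: virtual centre (-0.0898, -0.1556, 0.0087), radius l
eliminate P² terms by subtracting sphere 1 from 2 and 3
[-0.5328 0.3111 0.0692]·P = 0.0005;  [-0.5328 -0.3111 0.0692]·P = 0.0005
det = 0.3315;  x = -0.0009+0.1299z,  y = 0.0000+0.0000z
quadratic in z: (1.0169)z²+(0.0057)z+(-0.1278)=0, √Δ=0.7211 → z ∈ {-0.3573, 0.3518}; z = -0.3573 (taking z<0)
x = -0.0473, y = 0.0000

(-0.0473, 0.0000, -0.3573)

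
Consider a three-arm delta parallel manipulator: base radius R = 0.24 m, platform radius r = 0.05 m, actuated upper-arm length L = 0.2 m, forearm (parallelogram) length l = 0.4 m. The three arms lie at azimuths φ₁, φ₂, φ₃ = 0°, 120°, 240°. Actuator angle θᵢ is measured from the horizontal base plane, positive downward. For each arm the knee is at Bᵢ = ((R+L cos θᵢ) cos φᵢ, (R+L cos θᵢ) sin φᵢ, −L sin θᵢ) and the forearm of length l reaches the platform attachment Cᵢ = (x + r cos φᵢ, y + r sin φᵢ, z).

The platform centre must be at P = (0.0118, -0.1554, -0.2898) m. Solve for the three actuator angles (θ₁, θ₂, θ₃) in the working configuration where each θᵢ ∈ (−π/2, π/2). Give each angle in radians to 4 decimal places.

arm 1 (φ=0.0°): x'=0.0118, y'=-0.1554
  A=0.1782, B=-0.2898, C=(l²−L²−A²−y'²−z²)/(2L)=-0.0497
  θ1 = atan2(B,A) + arccos(C/0.3402) = 0.6980
φ2=120.0° → target in arm frame (-0.1405, 0.0675)
  A cos θ + B sin θ = C:  0.3305·cos θ + -0.2898·sin θ = -0.1944
  γ=atan2(-0.2898,0.3305)=-0.7199;  ψ=arccos(-0.4422)=2.0289;  θ2=γ+ψ≈1.3090
φ3=240.0° → target in arm frame (0.1287, 0.0879)
  A cos θ + B sin θ = C:  0.0613·cos θ + -0.2898·sin θ = 0.0613
  θ3 = atan2(B,A) + arccos(C/0.2962) = 0.0000

θ₁ = 0.6980, θ₂ = 1.3090, θ₃ = 0.0000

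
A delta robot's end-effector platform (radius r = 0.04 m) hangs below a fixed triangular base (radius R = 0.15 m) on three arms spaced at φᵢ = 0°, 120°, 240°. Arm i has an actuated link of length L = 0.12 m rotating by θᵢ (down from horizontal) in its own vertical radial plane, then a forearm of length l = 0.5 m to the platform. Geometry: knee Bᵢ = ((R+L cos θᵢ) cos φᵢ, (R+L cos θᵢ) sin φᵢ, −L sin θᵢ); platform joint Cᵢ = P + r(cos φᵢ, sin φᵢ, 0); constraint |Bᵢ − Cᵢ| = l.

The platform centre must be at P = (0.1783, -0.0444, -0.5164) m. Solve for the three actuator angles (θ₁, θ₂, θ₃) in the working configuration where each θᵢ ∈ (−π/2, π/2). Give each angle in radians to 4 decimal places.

θ₁ = 0.1749, θ₂ = 1.3096, θ₃ = 1.0476

φ1=0.0° → target in arm frame (0.1783, -0.0444)
  A cos θ + B sin θ = C:  -0.0683·cos θ + -0.5164·sin θ = -0.1571
  θ1 = atan2(B,A) + arccos(C/0.5209) = 0.1749
arm 2 (φ=120.0°): x'=-0.1276, y'=-0.1322
  A=0.2376, B=-0.5164, C=(l²−L²−A²−y'²−z²)/(2L)=-0.4375
  √(A²+B²)=0.5684;  θ2 = -1.1396+2.4491 ≈ 1.3096
arm 3 (φ=240.0°): x'=-0.0507, y'=0.1766
  A=0.1607, B=-0.5164, C=(l²−L²−A²−y'²−z²)/(2L)=-0.3670
  θ3 = atan2(B,A) + arccos(C/0.5408) = 1.0476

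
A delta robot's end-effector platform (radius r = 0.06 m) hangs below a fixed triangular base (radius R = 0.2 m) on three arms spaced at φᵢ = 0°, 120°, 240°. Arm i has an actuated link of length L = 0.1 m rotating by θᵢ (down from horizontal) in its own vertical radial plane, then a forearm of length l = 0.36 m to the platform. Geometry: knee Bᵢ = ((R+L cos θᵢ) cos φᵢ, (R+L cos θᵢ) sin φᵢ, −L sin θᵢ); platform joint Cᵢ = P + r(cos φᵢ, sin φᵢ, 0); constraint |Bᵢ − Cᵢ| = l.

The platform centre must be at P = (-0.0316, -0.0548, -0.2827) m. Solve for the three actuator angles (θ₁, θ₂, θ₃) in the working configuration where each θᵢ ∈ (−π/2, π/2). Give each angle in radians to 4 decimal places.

rotate P by −φ1: (-0.0316, -0.0548, -0.2827)
  e−x'=0.1716;  (l²−L²−(e−x')²−y'²−z²)/2L = 0.0362
  γ=atan2(-0.2827,0.1716)=-1.0252;  ψ=arccos(0.1093)=1.4612;  θ1=γ+ψ≈0.4360
φ2=120.0° → target in arm frame (-0.0317, 0.0548)
  A cos θ + B sin θ = C:  0.1717·cos θ + -0.2827·sin θ = 0.0361
  θ2 = atan2(B,A) + arccos(C/0.3307) = 0.4364
arm 3 (φ=240.0°): x'=0.0633, y'=0.0000
  e−x'=0.0767;  (l²−L²−(e−x')²−y'²−z²)/2L = 0.1690
  √(A²+B²)=0.2929;  θ3 = -1.3057+0.9560 ≈ -0.3497

θ₁ = 0.4360, θ₂ = 0.4364, θ₃ = -0.3497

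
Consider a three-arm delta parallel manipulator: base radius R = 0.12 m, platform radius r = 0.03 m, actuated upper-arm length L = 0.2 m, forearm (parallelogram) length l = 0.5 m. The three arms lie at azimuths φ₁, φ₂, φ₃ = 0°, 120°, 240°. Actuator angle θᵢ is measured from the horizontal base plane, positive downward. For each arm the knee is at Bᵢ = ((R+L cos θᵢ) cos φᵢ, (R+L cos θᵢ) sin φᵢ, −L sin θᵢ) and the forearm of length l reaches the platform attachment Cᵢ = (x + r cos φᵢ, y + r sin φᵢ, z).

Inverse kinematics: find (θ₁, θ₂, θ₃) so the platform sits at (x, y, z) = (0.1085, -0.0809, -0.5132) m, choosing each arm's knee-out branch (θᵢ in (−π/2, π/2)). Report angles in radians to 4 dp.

rotate P by −φ1: (0.1085, -0.0809, -0.5132)
  A=-0.0185, B=-0.5132, C=(l²−L²−A²−y'²−z²)/(2L)=-0.1507
  γ=atan2(-0.5132,-0.0185)=-1.6068;  ψ=arccos(-0.2934)=1.8685;  θ1=γ+ψ≈0.2617
arm 2 (φ=120.0°): x'=-0.1243, y'=-0.0535
  A=0.2143, B=-0.5132, C=(l²−L²−A²−y'²−z²)/(2L)=-0.2554
  √(A²+B²)=0.5562;  θ2 = -1.1752+2.0480 ≈ 0.8727
arm 3 (φ=240.0°): x'=0.0158, y'=0.1344
  A cos θ + B sin θ = C:  0.0742·cos θ + -0.5132·sin θ = -0.1924
  θ3 = atan2(B,A) + arccos(C/0.5185) = 0.5236

θ₁ = 0.2617, θ₂ = 0.8727, θ₃ = 0.5236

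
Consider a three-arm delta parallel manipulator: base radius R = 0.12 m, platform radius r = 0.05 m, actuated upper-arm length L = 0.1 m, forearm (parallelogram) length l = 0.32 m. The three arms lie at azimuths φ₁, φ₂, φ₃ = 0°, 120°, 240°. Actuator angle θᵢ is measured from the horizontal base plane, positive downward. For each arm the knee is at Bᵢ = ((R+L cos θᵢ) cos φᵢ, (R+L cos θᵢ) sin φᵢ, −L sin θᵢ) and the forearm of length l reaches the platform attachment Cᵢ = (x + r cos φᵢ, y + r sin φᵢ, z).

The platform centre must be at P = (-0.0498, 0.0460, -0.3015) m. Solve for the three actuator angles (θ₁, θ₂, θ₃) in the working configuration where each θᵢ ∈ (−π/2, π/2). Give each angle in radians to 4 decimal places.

θ₁ = 0.6110, θ₂ = -0.0002, θ₃ = 0.4364

rotate P by −φ1: (-0.0498, 0.0460, -0.3015)
  e−x'=0.1198;  (l²−L²−(e−x')²−y'²−z²)/2L = -0.0749
  √(A²+B²)=0.3244;  θ1 = -1.1926+1.8036 ≈ 0.6110
rotate P by −φ2: (0.0647, 0.0201, -0.3015)
  A cos θ + B sin θ = C:  0.0053·cos θ + -0.3015·sin θ = 0.0053
  γ=atan2(-0.3015,0.0053)=-1.5533;  ψ=arccos(0.0177)=1.5531;  θ2=γ+ψ≈-0.0002
φ3=240.0° → target in arm frame (-0.0149, -0.0661)
  e−x'=0.0849;  (l²−L²−(e−x')²−y'²−z²)/2L = -0.0504
  θ3 = atan2(B,A) + arccos(C/0.3132) = 0.4364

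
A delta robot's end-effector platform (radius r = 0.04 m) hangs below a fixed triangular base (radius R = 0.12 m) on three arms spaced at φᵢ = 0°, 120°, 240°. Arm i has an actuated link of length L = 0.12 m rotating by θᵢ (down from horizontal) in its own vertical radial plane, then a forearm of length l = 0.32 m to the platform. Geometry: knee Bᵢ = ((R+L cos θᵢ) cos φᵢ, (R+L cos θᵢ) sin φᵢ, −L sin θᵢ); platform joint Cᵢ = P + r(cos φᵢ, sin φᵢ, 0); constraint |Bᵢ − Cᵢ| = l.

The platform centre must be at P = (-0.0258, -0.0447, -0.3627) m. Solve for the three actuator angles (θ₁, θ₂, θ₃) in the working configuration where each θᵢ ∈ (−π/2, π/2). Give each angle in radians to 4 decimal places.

φ1=0.0° → target in arm frame (-0.0258, -0.0447)
  e−x'=0.1058;  (l²−L²−(e−x')²−y'²−z²)/2L = -0.2364
  √(A²+B²)=0.3778;  θ1 = -1.2870+2.2469 ≈ 0.9600
arm 2 (φ=120.0°): x'=-0.0258, y'=0.0447
  A cos θ + B sin θ = C:  0.1058·cos θ + -0.3627·sin θ = -0.2364
  γ=atan2(-0.3627,0.1058)=-1.2869;  ψ=arccos(-0.6258)=2.2469;  θ2=γ+ψ≈0.9600
arm 3 (φ=240.0°): x'=0.0516, y'=0.0000
  A=0.0284, B=-0.3627, C=(l²−L²−A²−y'²−z²)/(2L)=-0.1848
  θ3 = atan2(B,A) + arccos(C/0.3638) = 0.6110

θ₁ = 0.9600, θ₂ = 0.9600, θ₃ = 0.6110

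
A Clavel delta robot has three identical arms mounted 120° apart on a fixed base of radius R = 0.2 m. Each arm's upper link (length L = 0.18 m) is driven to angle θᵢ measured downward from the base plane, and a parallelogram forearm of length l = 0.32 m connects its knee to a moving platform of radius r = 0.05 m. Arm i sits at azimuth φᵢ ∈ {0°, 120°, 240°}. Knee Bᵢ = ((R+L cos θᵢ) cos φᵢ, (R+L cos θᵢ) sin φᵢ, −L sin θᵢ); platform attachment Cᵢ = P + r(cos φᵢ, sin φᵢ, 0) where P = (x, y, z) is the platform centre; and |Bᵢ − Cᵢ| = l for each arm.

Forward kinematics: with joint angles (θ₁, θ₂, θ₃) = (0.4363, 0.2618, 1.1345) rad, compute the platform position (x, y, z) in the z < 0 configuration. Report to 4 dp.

arm 1 at φ=0.0°: (R−r)+L cos θ1 = 0.3131;  O1 = (0.3131, 0.0000, -0.0761)
O2 = (0.3239·cos120.0°, 0.3239·sin120.0°, -0.0466) = (-0.1619, 0.2805, -0.0466)
arm 3 at φ=240.0°: (R−r)+L cos θ3 = 0.2261;  O3 = (-0.1130, -0.1958, -0.1631)
|O₂|²−|O₁|² = 0.0032;  |O₃|²−|O₁|² = -0.0261
plane₁₂: -0.9501x+0.5610y+0.0590z = 0.0032
Cramer: x(z) = 0.0158-0.0878z;  y(z) = 0.0324-0.2537z
quadratic in z: (1.0721)z²+(0.1879)z+(-0.0071)=0, √Δ=0.2566 → z ∈ {-0.2073, 0.0321}; z = -0.2073 (taking z<0)
x = 0.0339, y = 0.0850

(0.0339, 0.0850, -0.2073)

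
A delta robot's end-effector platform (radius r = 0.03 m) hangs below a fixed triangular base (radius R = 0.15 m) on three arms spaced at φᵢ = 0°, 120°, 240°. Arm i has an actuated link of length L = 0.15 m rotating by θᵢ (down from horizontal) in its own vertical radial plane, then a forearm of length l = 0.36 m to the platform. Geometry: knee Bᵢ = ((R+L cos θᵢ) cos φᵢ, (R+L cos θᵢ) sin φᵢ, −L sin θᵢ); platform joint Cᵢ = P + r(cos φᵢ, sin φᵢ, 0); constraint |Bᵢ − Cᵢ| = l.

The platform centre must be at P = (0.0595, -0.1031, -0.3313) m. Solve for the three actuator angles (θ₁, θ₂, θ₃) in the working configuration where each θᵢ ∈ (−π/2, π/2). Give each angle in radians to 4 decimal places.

φ1=0.0° → target in arm frame (0.0595, -0.1031)
  e−x'=0.0605;  (l²−L²−(e−x')²−y'²−z²)/2L = -0.0565
  θ1 = atan2(B,A) + arccos(C/0.3368) = 0.3492
φ2=120.0° → target in arm frame (-0.1190, 0.0000)
  A cos θ + B sin θ = C:  0.2390·cos θ + -0.3313·sin θ = -0.1993
  θ2 = atan2(B,A) + arccos(C/0.4085) = 1.1347
rotate P by −φ3: (0.0595, 0.1031, -0.3313)
  e−x'=0.0605;  (l²−L²−(e−x')²−y'²−z²)/2L = -0.0565
  √(A²+B²)=0.3368;  θ3 = -1.3903+1.7393 ≈ 0.3490

θ₁ = 0.3492, θ₂ = 1.1347, θ₃ = 0.3490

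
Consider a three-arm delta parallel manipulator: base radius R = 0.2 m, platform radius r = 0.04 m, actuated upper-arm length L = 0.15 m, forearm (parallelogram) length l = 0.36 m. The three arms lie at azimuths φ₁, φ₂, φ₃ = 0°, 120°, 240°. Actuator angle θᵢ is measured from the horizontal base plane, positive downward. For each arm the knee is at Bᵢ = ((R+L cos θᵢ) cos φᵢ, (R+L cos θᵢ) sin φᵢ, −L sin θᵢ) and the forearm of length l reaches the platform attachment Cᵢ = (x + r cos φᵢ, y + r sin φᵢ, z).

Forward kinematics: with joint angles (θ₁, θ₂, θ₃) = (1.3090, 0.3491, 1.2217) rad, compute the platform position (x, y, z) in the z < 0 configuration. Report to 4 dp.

centre 1 = (0.1988·cos0.0°, 0.1988·sin0.0°, -0.1449) = (0.1988, 0.0000, -0.1449)
arm 2 at φ=120.0°: (R−r)+L cos θ2 = 0.3010;  centre 2 = (-0.1505, 0.2606, -0.0513)
arm 3 at φ=240.0°: (R−r)+L cos θ3 = 0.2113;  centre 3 = (-0.1057, -0.1830, -0.1410)
subtract pairs → two planes through P
linear system: -0.6986x+0.5213y = 0.0327−0.1872z; -0.6090x+-0.3660y = 0.0040−0.0079z
det = 0.5731;  x = -0.0245+0.1267z,  y = 0.0299+-0.1893z
into |P−centre ₁|² = l²: 1.0519z² + 0.2219z + -0.0578 = 0;  Δ = 0.2926;  z = -0.3626 or 0.1517 → z<0 root = -0.3626
x = -0.0704, y = 0.0985

(-0.0704, 0.0985, -0.3626)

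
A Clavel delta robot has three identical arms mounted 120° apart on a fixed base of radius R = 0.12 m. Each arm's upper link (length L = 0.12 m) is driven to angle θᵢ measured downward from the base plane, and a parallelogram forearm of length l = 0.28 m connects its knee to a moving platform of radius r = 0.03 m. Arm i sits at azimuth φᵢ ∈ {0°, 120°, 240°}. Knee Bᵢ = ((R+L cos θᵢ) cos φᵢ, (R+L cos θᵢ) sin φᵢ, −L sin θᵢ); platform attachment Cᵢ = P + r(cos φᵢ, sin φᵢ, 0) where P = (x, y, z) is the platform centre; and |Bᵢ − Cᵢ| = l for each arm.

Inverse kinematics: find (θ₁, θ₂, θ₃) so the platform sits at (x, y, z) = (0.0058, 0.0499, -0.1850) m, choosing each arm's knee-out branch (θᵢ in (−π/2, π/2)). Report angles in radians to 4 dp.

θ₁ = 0.0003, θ₂ = -0.3495, θ₃ = 0.4362

φ1=0.0° → target in arm frame (0.0058, 0.0499)
  e−x'=0.0842;  (l²−L²−(e−x')²−y'²−z²)/2L = 0.0841
  γ=atan2(-0.1850,0.0842)=-1.1437;  ψ=arccos(0.4140)=1.1440;  θ1=γ+ψ≈0.0003
φ2=120.0° → target in arm frame (0.0403, -0.0300)
  e−x'=0.0497;  (l²−L²−(e−x')²−y'²−z²)/2L = 0.1100
  √(A²+B²)=0.1916;  θ2 = -1.3084+0.9589 ≈ -0.3495
rotate P by −φ3: (-0.0461, -0.0199, -0.1850)
  e−x'=0.1361;  (l²−L²−(e−x')²−y'²−z²)/2L = 0.0452
  γ=atan2(-0.1850,0.1361)=-0.9365;  ψ=arccos(0.1968)=1.3727;  θ3=γ+ψ≈0.4362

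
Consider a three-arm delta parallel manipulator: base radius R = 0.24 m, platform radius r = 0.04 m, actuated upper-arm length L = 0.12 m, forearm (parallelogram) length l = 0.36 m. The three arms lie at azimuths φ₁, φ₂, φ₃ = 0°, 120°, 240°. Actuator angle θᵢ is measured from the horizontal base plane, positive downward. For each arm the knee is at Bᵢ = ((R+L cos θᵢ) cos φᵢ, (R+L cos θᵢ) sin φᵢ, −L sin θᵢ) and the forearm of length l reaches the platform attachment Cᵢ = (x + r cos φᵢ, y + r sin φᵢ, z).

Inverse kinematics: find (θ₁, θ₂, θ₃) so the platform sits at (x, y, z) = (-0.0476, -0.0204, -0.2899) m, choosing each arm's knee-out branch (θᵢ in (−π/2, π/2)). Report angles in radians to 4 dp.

θ₁ = 1.0474, θ₂ = 0.6980, θ₃ = 0.4365

arm 1 (φ=0.0°): x'=-0.0476, y'=-0.0204
  e−x'=0.2476;  (l²−L²−(e−x')²−y'²−z²)/2L = -0.1273
  √(A²+B²)=0.3812;  θ1 = -0.8639+1.9114 ≈ 1.0474
rotate P by −φ2: (0.0061, 0.0514, -0.2899)
  e−x'=0.1939;  (l²−L²−(e−x')²−y'²−z²)/2L = -0.0378
  √(A²+B²)=0.3487;  θ2 = -0.9814+1.6794 ≈ 0.6980
φ3=240.0° → target in arm frame (0.0415, -0.0310)
  A=0.1585, B=-0.2899, C=(l²−L²−A²−y'²−z²)/(2L)=0.0211
  γ=atan2(-0.2899,0.1585)=-1.0704;  ψ=arccos(0.0638)=1.5069;  θ3=γ+ψ≈0.4365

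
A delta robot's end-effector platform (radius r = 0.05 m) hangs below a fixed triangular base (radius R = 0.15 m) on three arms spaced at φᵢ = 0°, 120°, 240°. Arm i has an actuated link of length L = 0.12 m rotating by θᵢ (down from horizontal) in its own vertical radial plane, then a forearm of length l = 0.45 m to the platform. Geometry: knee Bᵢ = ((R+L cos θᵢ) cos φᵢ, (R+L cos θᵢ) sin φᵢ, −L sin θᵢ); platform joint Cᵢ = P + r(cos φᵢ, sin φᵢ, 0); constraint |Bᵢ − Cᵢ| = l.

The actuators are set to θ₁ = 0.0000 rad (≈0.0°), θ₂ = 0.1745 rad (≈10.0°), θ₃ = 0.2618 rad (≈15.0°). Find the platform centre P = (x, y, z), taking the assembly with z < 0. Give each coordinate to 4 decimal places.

(0.0333, 0.0118, -0.4093)

O1 = (0.2200·cos0.0°, 0.2200·sin0.0°, 0.0000) = (0.2200, 0.0000, 0.0000)
φ2=120.0°: virtual centre (-0.1091, 0.1889, -0.0208), radius l
O3 = (0.2159·cos240.0°, 0.2159·sin240.0°, -0.0311) = (-0.1080, -0.1870, -0.0311)
eliminate P² terms by subtracting sphere 1 from 2 and 3
[-0.6582 0.3779 -0.0417]·P = -0.0004;  [-0.6559 -0.3740 -0.0621]·P = -0.0008
Cramer: x(z) = 0.0009-0.0791z;  y(z) = 0.0006-0.0274z
sphere 1 gives Az²+Bz+C=0 with A=1.0070, B=0.0346, C=-0.1545;  B²−4AC=0.6235;  roots -0.4093, 0.3749;  negative root z = -0.4093
x = 0.0333, y = 0.0118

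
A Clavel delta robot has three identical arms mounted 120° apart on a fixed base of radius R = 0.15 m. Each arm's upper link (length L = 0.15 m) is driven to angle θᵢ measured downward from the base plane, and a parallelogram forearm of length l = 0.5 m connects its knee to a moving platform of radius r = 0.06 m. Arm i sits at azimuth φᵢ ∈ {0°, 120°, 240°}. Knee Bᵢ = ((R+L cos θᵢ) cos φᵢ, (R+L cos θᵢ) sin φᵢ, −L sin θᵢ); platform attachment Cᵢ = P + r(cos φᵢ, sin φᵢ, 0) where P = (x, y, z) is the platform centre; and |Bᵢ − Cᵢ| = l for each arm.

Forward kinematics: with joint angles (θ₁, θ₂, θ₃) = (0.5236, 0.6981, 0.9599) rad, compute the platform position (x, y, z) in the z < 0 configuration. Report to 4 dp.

φ1=0.0°: virtual centre (0.2199, 0.0000, -0.0750), radius l
arm 2 at φ=120.0°: ρ2 = 0.2049;  O2 = (-0.1025, 0.1775, -0.0964)
arm 3 at φ=240.0°: ρ3 = 0.1760;  O3 = (-0.0880, -0.1525, -0.1229)
subtract pairs → two planes through P
[-0.6447 0.3549 -0.0428]·P = -0.0027;  [-0.6158 -0.3049 -0.0957]·P = -0.0079
Cramer: x(z) = 0.0087-0.1133z;  y(z) = 0.0083-0.0851z
sphere 1 gives Az²+Bz+C=0 with A=1.0201, B=0.1964, C=-0.1997;  B²−4AC=0.8535;  roots -0.5491, 0.3565;  negative root z = -0.5491
x = 0.0709, y = 0.0550

(0.0709, 0.0550, -0.5491)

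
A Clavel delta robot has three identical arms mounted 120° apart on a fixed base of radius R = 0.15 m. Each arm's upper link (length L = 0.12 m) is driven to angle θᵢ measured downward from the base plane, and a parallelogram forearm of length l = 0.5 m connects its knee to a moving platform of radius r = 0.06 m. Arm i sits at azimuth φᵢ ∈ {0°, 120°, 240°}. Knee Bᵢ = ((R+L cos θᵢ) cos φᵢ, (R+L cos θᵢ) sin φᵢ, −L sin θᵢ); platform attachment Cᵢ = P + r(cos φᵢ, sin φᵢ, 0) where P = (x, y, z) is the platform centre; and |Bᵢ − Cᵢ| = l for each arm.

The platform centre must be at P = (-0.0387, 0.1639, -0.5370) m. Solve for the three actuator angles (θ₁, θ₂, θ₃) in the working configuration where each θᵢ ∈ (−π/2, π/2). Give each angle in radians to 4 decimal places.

φ1=0.0° → target in arm frame (-0.0387, 0.1639)
  A cos θ + B sin θ = C:  0.1287·cos θ + -0.5370·sin θ = -0.4008
  γ=atan2(-0.5370,0.1287)=-1.3356;  ψ=arccos(-0.7258)=2.3831;  θ1=γ+ψ≈1.0475
arm 2 (φ=120.0°): x'=0.1613, y'=-0.0484
  A=-0.0713, B=-0.5370, C=(l²−L²−A²−y'²−z²)/(2L)=-0.2508
  √(A²+B²)=0.5417;  θ2 = -1.7028+2.0522 ≈ 0.3494
rotate P by −φ3: (-0.1226, -0.1155, -0.5370)
  e−x'=0.2126;  (l²−L²−(e−x')²−y'²−z²)/2L = -0.4637
  √(A²+B²)=0.5776;  θ3 = -1.1938+2.5030 ≈ 1.3092

θ₁ = 1.0475, θ₂ = 0.3494, θ₃ = 1.3092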